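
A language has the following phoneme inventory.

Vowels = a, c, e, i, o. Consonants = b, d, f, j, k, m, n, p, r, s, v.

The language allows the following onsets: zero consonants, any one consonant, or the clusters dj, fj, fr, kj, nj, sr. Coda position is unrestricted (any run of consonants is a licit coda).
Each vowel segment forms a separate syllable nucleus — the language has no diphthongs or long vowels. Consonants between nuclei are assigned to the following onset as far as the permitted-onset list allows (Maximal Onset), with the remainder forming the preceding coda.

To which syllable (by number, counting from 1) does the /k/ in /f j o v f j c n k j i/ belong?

3

Nuclei (vowels): o, c, i → 3 syllables.
σ1/σ2 boundary: /vfj/; trying suffixes from longest down, /fj/ is the first permitted one, so coda /v/ | onset /fj/.
σ2/σ3 boundary: /nkj/ splits as /n/ + /kj/ (/kj/ is the longest suffix that is a licit onset).
Putting it together: fjov.fjcn.kji.
The /k/ is in the onset of syllable 3 (/kji/).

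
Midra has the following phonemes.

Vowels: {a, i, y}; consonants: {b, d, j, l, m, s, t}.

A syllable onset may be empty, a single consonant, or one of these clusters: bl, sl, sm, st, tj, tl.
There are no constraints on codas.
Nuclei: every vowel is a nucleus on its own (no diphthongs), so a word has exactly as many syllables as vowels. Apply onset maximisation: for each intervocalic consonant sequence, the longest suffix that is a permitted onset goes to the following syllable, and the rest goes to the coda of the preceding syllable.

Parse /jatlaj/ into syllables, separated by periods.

Vowels present: a, a; each is a nucleus, giving 2 syllables.
Between /a/ (V1) and /a/ (V2): /tl/ is a licit onset in full, so it all attaches to the next syllable.

ja.tlaj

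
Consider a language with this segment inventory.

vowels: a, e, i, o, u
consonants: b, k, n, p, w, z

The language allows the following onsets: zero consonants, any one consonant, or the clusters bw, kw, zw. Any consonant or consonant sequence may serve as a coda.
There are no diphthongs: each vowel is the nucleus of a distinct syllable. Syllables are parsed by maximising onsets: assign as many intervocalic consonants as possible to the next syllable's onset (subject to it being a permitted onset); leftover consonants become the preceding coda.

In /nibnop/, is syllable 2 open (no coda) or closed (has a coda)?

closed

Nuclei (vowels): i, o → 2 syllables.
σ1/σ2 boundary: cluster /bn/ — the longest permitted-onset suffix is /n/; onset = /n/, preceding coda = /b/.
So the parse is nib.nop.
Syllable 2 is /nop/ with coda /p/, so it is closed.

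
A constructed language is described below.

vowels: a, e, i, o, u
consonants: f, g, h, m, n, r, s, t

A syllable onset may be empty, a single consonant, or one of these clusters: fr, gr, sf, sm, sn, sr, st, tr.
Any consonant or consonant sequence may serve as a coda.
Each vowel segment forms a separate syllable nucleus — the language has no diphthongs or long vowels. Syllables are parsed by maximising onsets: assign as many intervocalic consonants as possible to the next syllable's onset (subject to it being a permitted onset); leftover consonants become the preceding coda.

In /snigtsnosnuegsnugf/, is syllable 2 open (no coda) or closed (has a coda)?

The vowels are i, o, u, e, u — 5 nuclei, so 5 syllables.
σ1/σ2 boundary: /gtsn/ — longest licit onset from the right is /sn/, leaving /gt/ as coda.
σ2/σ3 boundary: /sn/ is a licit onset in full, so it all attaches to the next syllable.
σ3/σ4 boundary: nothing intervenes; syllable break is V.V.
σ4/σ5 boundary: /gsn/ splits as /g/ + /sn/ (/sn/ is the longest suffix that is a licit onset).
Putting it together: snigt.sno.snu.eg.snugf.
Syllable 2 is /sno/; it ends in its nucleus with no coda, so it is open.

open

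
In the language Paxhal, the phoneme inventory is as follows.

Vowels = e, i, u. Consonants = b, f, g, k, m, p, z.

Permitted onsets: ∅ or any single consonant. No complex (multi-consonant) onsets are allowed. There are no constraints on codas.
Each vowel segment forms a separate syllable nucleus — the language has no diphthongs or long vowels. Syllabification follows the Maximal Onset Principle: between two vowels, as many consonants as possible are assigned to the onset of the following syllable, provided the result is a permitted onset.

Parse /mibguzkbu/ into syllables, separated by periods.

mib.guzk.bu

The vowels are i, u, u — 3 nuclei, so 3 syllables.
V1 /i/ – V2 /u/: /bg/ — longest licit onset from the right is /g/, leaving /b/ as coda.
V2 /u/ – V3 /u/: /zkb/ splits as /zk/ + /b/ (/b/ is the longest suffix that is a licit onset).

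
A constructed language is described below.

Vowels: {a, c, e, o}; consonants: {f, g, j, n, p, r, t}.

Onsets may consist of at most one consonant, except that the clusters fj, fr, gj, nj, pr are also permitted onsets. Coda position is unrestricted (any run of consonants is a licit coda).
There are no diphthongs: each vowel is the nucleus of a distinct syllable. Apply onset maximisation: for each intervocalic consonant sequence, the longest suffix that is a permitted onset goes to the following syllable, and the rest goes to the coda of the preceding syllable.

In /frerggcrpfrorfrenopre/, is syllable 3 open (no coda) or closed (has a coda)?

Nuclei (vowels): e, c, o, e, o, e → 6 syllables.
σ1/σ2 boundary: /rgg/ — longest licit onset from the right is /g/, leaving /rg/ as coda.
σ2/σ3 boundary: /rpfr/; trying suffixes from longest down, /fr/ is the first permitted one, so coda /rp/ | onset /fr/.
σ3/σ4 boundary: /rfr/ splits as /r/ + /fr/ (/fr/ is the longest suffix that is a licit onset).
σ4/σ5 boundary: just /n/ — single C goes to the following onset.
σ5/σ6 boundary: cluster /pr/ — /pr/ is itself a permitted onset, so the whole cluster goes right; preceding coda = ∅.
Syllabification: frerg.gcrp.fror.fre.no.pre.
Syllable 3 is /fror/ with coda /r/, so it is closed.

closed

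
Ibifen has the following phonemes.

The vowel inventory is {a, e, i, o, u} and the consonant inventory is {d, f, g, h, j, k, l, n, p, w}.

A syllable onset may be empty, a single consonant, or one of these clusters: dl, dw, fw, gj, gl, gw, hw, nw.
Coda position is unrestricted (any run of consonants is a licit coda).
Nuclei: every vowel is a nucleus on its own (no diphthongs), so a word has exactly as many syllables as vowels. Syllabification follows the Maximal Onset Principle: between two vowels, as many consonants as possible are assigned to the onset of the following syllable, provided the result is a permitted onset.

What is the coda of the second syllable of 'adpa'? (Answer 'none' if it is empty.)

none

Nuclei (vowels): a, a → 2 syllables.
V1 /a/ – V2 /a/: /dp/ — longest licit onset from the right is /p/, leaving /d/ as coda.
Syllabification: ad.pa.
Syllable 2 is /pa/: onset /p/, nucleus /a/, coda ∅.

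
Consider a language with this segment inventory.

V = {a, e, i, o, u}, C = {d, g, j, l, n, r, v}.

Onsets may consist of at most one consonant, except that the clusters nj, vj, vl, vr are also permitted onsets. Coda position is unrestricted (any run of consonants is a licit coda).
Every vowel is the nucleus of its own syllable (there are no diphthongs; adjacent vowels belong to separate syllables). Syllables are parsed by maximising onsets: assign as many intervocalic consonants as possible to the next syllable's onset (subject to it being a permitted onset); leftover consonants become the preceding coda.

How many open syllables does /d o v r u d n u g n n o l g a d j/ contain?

1

The vowels are o, u, u, o, a — 5 nuclei, so 5 syllables.
V1 /o/ – V2 /u/: /vr/ — entire cluster is a permitted onset → onset /vr/, coda ∅.
V2 /u/ – V3 /u/: /dn/; trying suffixes from longest down, /n/ is the first permitted one, so coda /d/ | onset /n/.
V3 /u/ – V4 /o/: /gnn/; trying suffixes from longest down, /n/ is the first permitted one, so coda /gn/ | onset /n/.
V4 /o/ – V5 /a/: /lg/ splits as /l/ + /g/ (/g/ is the longest suffix that is a licit onset).
Putting it together: do.vrud.nugn.nol.gadj.
Classifying each syllable: /do/ (open), /vrud/ (closed), /nugn/ (closed), /nol/ (closed), /gadj/ (closed).
Open syllables: 1.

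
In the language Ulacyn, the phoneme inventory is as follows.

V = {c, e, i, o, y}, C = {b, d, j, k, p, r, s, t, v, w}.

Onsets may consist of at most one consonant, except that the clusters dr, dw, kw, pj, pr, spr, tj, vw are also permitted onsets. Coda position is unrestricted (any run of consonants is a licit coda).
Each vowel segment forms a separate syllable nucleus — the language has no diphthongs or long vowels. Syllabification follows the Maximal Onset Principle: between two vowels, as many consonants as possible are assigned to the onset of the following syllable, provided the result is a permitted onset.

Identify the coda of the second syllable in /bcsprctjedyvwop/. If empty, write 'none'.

The vowels are c, c, e, y, o — 5 nuclei, so 5 syllables.
σ1/σ2 boundary: cluster /spr/ — /spr/ is itself a permitted onset, so the whole cluster goes right; preceding coda = ∅.
σ2/σ3 boundary: /tj/ — entire cluster is a permitted onset → onset /tj/, coda ∅.
σ3/σ4 boundary: /d/ → onset of the next syllable (single consonants are always licit onsets).
σ4/σ5 boundary: /vw/ is a licit onset in full, so it all attaches to the next syllable.
Syllabification: bc.sprc.tje.dy.vwop.
Syllable 2 is /sprc/: onset /spr/, nucleus /c/, coda ∅.

none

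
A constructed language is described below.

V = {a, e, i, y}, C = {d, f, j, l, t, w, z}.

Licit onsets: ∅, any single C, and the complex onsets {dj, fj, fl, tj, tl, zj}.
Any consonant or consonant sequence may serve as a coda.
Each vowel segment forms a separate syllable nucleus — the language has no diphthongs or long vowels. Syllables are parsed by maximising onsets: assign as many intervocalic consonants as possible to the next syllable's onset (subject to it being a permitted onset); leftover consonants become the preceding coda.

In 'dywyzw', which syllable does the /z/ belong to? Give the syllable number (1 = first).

Vowels present: y, y; each is a nucleus, giving 2 syllables.
V1 /y/ – V2 /y/: just /w/ — single C goes to the following onset.
Result: dy.wyzw.
The /z/ is in the coda of syllable 2 (/wyzw/).

2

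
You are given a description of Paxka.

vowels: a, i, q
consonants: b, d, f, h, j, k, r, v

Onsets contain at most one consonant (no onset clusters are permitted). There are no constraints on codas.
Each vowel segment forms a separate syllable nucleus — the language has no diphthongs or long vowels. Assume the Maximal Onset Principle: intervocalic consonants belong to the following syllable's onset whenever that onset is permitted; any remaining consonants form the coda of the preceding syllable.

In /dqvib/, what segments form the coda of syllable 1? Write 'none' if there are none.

none

Nuclei (vowels): q, i → 2 syllables.
/q…i/ gap (V1→V2): /v/ → onset of the next syllable (single consonants are always licit onsets).
Putting it together: dq.vib.
Syllable 1 is /dq/: onset /d/, nucleus /q/, coda ∅.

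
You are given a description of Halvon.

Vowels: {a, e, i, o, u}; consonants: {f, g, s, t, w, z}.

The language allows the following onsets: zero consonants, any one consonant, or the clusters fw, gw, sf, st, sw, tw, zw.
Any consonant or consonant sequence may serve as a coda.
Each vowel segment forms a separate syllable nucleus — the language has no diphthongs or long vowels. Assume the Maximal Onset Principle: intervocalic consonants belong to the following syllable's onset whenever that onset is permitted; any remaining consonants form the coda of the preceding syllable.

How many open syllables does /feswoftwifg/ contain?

Vowels present: e, o, i; each is a nucleus, giving 3 syllables.
/e…o/ gap (V1→V2): /sw/ is a licit onset in full, so it all attaches to the next syllable.
/o…i/ gap (V2→V3): /ftw/; trying suffixes from longest down, /tw/ is the first permitted one, so coda /f/ | onset /tw/.
Putting it together: fe.swof.twifg.
Classifying each syllable: /fe/ (open), /swof/ (closed), /twifg/ (closed).
Open syllables: 1.

1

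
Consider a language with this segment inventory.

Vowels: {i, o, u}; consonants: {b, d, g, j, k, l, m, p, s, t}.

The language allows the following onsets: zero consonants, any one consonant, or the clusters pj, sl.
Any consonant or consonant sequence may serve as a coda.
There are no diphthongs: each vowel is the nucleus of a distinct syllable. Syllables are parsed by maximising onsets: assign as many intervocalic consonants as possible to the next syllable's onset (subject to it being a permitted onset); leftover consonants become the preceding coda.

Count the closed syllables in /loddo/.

Vowels present: o, o; each is a nucleus, giving 2 syllables.
Between /o/ (V1) and /o/ (V2): /dd/ splits as /d/ + /d/ (/d/ is the longest suffix that is a licit onset).
So the parse is lod.do.
Classifying each syllable: /lod/ (closed), /do/ (open).
Closed syllables: 1.

1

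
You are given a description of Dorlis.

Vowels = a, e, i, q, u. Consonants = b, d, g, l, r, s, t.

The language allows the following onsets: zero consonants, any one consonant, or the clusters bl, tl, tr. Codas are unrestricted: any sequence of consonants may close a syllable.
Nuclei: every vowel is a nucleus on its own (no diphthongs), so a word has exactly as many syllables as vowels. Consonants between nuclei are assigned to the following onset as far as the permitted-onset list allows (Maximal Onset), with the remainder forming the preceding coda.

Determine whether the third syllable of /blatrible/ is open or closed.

open

Nuclei (vowels): a, i, e → 3 syllables.
Between /a/ (V1) and /i/ (V2): cluster /tr/ — /tr/ is itself a permitted onset, so the whole cluster goes right; preceding coda = ∅.
Between /i/ (V2) and /e/ (V3): /bl/ — entire cluster is a permitted onset → onset /bl/, coda ∅.
Result: bla.tri.ble.
Syllable 3 is /ble/; it ends in its nucleus with no coda, so it is open.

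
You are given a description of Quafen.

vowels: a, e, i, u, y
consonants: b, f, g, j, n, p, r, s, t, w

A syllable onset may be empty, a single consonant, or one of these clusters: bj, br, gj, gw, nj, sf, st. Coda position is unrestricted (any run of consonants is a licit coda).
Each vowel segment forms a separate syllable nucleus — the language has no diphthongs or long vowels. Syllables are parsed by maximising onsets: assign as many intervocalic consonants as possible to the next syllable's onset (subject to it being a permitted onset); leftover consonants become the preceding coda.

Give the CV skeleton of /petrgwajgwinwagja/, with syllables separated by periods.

Vowels present: e, a, i, a, a; each is a nucleus, giving 5 syllables.
/e…a/ gap (V1→V2): cluster /trgw/ — the longest permitted-onset suffix is /gw/; onset = /gw/, preceding coda = /tr/.
/a…i/ gap (V2→V3): cluster /jgw/ — the longest permitted-onset suffix is /gw/; onset = /gw/, preceding coda = /j/.
/i…a/ gap (V3→V4): cluster /nw/ — the longest permitted-onset suffix is /w/; onset = /w/, preceding coda = /n/.
/a…a/ gap (V4→V5): /gj/ is a licit onset in full, so it all attaches to the next syllable.
Result: petr.gwaj.gwin.wa.gja.
Mapping each syllable to C/V: /petr/ → CVCC, /gwaj/ → CCVC, /gwin/ → CCVC, /wa/ → CV, /gja/ → CCV.

CVCC.CCVC.CCVC.CV.CCV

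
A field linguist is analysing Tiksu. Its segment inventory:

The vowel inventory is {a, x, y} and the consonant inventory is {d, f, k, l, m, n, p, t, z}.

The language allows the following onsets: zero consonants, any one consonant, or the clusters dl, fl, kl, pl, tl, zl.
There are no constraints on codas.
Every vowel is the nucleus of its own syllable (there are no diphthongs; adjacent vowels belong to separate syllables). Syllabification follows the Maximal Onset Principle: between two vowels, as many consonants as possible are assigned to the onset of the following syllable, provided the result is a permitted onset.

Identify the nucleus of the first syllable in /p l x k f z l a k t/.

The vowels are x, a — 2 nuclei, so 2 syllables.
The first nucleus (vowel 1 from the left) is /x/.

x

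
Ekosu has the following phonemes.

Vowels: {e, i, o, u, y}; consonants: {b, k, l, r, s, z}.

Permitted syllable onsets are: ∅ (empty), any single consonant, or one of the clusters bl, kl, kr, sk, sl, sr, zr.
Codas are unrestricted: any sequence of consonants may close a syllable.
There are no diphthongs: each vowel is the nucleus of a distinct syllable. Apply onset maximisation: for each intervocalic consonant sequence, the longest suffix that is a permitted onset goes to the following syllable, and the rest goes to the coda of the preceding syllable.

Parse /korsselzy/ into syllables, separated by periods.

kors.sel.zy

The vowels are o, e, y — 3 nuclei, so 3 syllables.
σ1/σ2 boundary: /rss/; trying suffixes from longest down, /s/ is the first permitted one, so coda /rs/ | onset /s/.
σ2/σ3 boundary: /lz/ splits as /l/ + /z/ (/z/ is the longest suffix that is a licit onset).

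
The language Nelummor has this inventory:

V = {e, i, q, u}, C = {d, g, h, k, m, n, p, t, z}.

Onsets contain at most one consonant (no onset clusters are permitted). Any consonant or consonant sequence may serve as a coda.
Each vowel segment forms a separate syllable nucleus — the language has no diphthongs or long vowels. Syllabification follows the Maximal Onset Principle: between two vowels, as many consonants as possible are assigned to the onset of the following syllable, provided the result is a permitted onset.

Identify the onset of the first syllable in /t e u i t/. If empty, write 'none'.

Nuclei (vowels): e, u, i → 3 syllables.
/e…u/ gap (V1→V2): hiatus — the boundary sits between the two vowels.
/u…i/ gap (V2→V3): no consonants, so the boundary falls immediately after /u/.
Syllabification: te.u.it.
Syllable 1 is /te/: onset /t/, nucleus /e/, coda ∅.

t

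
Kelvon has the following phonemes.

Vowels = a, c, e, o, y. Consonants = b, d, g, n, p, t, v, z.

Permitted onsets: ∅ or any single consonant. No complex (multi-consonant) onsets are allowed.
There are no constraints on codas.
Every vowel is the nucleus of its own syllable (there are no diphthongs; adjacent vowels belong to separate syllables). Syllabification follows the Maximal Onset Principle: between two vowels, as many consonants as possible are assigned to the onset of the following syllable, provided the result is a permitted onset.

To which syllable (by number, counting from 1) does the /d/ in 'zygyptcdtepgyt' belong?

Vowels present: y, y, c, e, y; each is a nucleus, giving 5 syllables.
σ1/σ2 boundary: /g/ → onset of the next syllable (single consonants are always licit onsets).
σ2/σ3 boundary: /pt/ — longest licit onset from the right is /t/, leaving /p/ as coda.
σ3/σ4 boundary: /dt/ splits as /d/ + /t/ (/t/ is the longest suffix that is a licit onset).
σ4/σ5 boundary: cluster /pg/ — the longest permitted-onset suffix is /g/; onset = /g/, preceding coda = /p/.
Syllabification: zy.gyp.tcd.tep.gyt.
The /d/ is in the coda of syllable 3 (/tcd/).

3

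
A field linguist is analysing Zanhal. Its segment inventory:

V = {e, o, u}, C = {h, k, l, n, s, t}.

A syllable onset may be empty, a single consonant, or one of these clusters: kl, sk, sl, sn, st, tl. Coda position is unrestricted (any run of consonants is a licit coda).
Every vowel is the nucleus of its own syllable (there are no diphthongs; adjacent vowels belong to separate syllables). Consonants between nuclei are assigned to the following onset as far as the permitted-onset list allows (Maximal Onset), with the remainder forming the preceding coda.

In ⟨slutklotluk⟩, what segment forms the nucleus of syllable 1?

u

The vowels are u, o, u — 3 nuclei, so 3 syllables.
The first nucleus (vowel 1 from the left) is /u/.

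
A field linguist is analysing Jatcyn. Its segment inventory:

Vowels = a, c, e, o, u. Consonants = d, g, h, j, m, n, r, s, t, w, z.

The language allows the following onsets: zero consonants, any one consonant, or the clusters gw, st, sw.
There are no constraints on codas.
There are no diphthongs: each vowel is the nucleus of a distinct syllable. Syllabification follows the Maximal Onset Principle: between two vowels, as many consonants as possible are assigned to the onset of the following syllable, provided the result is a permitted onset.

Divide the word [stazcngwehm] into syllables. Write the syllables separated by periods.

sta.zcn.gwehm

Vowels present: a, c, e; each is a nucleus, giving 3 syllables.
/a…c/ gap (V1→V2): /z/ is a single consonant, so it becomes the next onset.
/c…e/ gap (V2→V3): cluster /ngw/ — the longest permitted-onset suffix is /gw/; onset = /gw/, preceding coda = /n/.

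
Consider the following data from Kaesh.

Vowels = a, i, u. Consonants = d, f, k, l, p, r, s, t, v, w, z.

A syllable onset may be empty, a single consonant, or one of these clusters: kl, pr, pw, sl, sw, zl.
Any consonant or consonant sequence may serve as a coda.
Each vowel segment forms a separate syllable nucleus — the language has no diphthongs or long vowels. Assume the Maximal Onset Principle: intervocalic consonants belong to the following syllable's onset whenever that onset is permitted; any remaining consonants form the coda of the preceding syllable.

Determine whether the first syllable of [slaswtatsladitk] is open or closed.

closed

Vowels present: a, a, a, i; each is a nucleus, giving 4 syllables.
/a…a/ gap (V1→V2): /swt/; trying suffixes from longest down, /t/ is the first permitted one, so coda /sw/ | onset /t/.
/a…a/ gap (V2→V3): cluster /tsl/ — the longest permitted-onset suffix is /sl/; onset = /sl/, preceding coda = /t/.
/a…i/ gap (V3→V4): /d/ is a single consonant, so it becomes the next onset.
Result: slasw.tat.sla.ditk.
Syllable 1 is /slasw/ with coda /sw/, so it is closed.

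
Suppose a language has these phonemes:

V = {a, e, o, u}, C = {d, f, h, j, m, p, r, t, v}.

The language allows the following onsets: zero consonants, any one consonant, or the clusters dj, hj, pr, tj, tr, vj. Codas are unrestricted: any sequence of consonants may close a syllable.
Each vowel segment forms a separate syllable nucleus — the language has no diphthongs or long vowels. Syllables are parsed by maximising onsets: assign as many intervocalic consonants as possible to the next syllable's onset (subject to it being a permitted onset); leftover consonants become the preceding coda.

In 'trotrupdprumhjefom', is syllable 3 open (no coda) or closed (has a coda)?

Vowels present: o, u, u, e, o; each is a nucleus, giving 5 syllables.
Between /o/ (V1) and /u/ (V2): /tr/ is a licit onset in full, so it all attaches to the next syllable.
Between /u/ (V2) and /u/ (V3): /pdpr/; trying suffixes from longest down, /pr/ is the first permitted one, so coda /pd/ | onset /pr/.
Between /u/ (V3) and /e/ (V4): /mhj/ splits as /m/ + /hj/ (/hj/ is the longest suffix that is a licit onset).
Between /e/ (V4) and /o/ (V5): /f/ → onset of the next syllable (single consonants are always licit onsets).
Result: tro.trupd.prum.hje.fom.
Syllable 3 is /prum/ with coda /m/, so it is closed.

closed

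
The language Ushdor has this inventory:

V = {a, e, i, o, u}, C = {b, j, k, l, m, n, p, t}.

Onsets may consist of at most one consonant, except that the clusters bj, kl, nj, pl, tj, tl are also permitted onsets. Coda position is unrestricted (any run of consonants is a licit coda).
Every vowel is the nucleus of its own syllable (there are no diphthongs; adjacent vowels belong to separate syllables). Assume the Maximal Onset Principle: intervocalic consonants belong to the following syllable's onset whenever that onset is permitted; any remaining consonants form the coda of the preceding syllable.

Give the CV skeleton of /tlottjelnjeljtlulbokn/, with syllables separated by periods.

CCVC.CCVC.CCVCC.CCVC.CVCC

The vowels are o, e, e, u, o — 5 nuclei, so 5 syllables.
Between /o/ (V1) and /e/ (V2): cluster /ttj/ — the longest permitted-onset suffix is /tj/; onset = /tj/, preceding coda = /t/.
Between /e/ (V2) and /e/ (V3): /lnj/ splits as /l/ + /nj/ (/nj/ is the longest suffix that is a licit onset).
Between /e/ (V3) and /u/ (V4): cluster /ljtl/ — the longest permitted-onset suffix is /tl/; onset = /tl/, preceding coda = /lj/.
Between /u/ (V4) and /o/ (V5): /lb/ splits as /l/ + /b/ (/b/ is the longest suffix that is a licit onset).
So the parse is tlot.tjel.njelj.tlul.bokn.
Mapping each syllable to C/V: /tlot/ → CCVC, /tjel/ → CCVC, /njelj/ → CCVCC, /tlul/ → CCVC, /bokn/ → CVCC.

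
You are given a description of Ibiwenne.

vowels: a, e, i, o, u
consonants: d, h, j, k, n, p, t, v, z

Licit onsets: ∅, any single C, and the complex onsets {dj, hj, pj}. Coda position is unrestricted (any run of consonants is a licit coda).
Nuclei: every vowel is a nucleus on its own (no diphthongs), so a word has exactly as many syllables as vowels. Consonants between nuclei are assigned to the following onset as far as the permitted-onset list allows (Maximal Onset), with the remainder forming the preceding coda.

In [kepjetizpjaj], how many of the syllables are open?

Nuclei (vowels): e, e, i, a → 4 syllables.
/e…e/ gap (V1→V2): /pj/ is a licit onset in full, so it all attaches to the next syllable.
/e…i/ gap (V2→V3): /t/ → onset of the next syllable (single consonants are always licit onsets).
/i…a/ gap (V3→V4): cluster /zpj/ — the longest permitted-onset suffix is /pj/; onset = /pj/, preceding coda = /z/.
Result: ke.pje.tiz.pjaj.
Classifying each syllable: /ke/ (open), /pje/ (open), /tiz/ (closed), /pjaj/ (closed).
Open syllables: 2.

2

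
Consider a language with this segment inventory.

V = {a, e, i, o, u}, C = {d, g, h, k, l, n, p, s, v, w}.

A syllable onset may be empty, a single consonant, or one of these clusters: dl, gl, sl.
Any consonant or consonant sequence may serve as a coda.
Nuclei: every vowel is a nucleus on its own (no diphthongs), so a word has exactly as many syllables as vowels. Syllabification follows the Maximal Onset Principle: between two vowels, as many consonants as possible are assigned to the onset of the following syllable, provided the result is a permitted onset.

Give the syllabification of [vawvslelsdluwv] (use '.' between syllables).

vawv.slels.dluwv

The vowels are a, e, u — 3 nuclei, so 3 syllables.
/a…e/ gap (V1→V2): /wvsl/ — longest licit onset from the right is /sl/, leaving /wv/ as coda.
/e…u/ gap (V2→V3): /lsdl/; trying suffixes from longest down, /dl/ is the first permitted one, so coda /ls/ | onset /dl/.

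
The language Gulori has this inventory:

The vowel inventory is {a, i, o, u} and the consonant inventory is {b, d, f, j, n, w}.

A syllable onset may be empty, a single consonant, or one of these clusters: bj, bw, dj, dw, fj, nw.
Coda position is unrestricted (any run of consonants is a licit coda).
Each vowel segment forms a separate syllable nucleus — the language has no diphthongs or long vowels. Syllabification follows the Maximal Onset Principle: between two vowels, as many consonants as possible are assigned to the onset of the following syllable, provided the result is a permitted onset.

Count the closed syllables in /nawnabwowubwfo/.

2

Nuclei (vowels): a, a, o, u, o → 5 syllables.
V1 /a/ – V2 /a/: /wn/ — longest licit onset from the right is /n/, leaving /w/ as coda.
V2 /a/ – V3 /o/: cluster /bw/ — /bw/ is itself a permitted onset, so the whole cluster goes right; preceding coda = ∅.
V3 /o/ – V4 /u/: /w/ → onset of the next syllable (single consonants are always licit onsets).
V4 /u/ – V5 /o/: /bwf/ — longest licit onset from the right is /f/, leaving /bw/ as coda.
Putting it together: naw.na.bwo.wubw.fo.
Classifying each syllable: /naw/ (closed), /na/ (open), /bwo/ (open), /wubw/ (closed), /fo/ (open).
Closed syllables: 2.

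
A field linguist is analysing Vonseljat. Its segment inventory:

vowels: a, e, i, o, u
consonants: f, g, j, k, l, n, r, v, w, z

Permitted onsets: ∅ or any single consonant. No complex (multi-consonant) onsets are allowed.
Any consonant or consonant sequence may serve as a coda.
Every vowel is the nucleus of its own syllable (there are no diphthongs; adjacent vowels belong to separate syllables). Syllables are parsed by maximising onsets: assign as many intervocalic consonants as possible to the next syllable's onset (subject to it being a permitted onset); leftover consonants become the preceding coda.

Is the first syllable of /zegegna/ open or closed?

Vowels present: e, e, a; each is a nucleus, giving 3 syllables.
V1 /e/ – V2 /e/: /g/ is a single consonant, so it becomes the next onset.
V2 /e/ – V3 /a/: cluster /gn/ — the longest permitted-onset suffix is /n/; onset = /n/, preceding coda = /g/.
Putting it together: ze.geg.na.
Syllable 1 is /ze/; it ends in its nucleus with no coda, so it is open.

open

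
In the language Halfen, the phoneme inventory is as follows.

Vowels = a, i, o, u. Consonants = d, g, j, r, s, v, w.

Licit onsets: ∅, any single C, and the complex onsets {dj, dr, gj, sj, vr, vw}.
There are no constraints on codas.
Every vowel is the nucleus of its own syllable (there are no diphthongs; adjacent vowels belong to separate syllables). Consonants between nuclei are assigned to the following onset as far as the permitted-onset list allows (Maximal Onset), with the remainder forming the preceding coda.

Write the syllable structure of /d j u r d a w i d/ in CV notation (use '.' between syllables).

Nuclei (vowels): u, a, i → 3 syllables.
/u…a/ gap (V1→V2): /rd/; trying suffixes from longest down, /d/ is the first permitted one, so coda /r/ | onset /d/.
/a…i/ gap (V2→V3): just /w/ — single C goes to the following onset.
Result: djur.da.wid.
Mapping each syllable to C/V: /djur/ → CCVC, /da/ → CV, /wid/ → CVC.

CCVC.CV.CVC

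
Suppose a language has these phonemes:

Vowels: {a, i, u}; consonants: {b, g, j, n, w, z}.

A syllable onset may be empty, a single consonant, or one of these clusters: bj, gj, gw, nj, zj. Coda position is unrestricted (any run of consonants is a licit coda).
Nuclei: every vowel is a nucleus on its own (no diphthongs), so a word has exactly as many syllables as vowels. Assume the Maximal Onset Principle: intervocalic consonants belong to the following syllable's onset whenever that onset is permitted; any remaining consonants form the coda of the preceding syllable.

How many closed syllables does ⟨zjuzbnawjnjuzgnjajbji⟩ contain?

Vowels present: u, a, u, a, i; each is a nucleus, giving 5 syllables.
σ1/σ2 boundary: /zbn/ splits as /zb/ + /n/ (/n/ is the longest suffix that is a licit onset).
σ2/σ3 boundary: /wjnj/; trying suffixes from longest down, /nj/ is the first permitted one, so coda /wj/ | onset /nj/.
σ3/σ4 boundary: /zgnj/ splits as /zg/ + /nj/ (/nj/ is the longest suffix that is a licit onset).
σ4/σ5 boundary: /jbj/ splits as /j/ + /bj/ (/bj/ is the longest suffix that is a licit onset).
Result: zjuzb.nawj.njuzg.njaj.bji.
Classifying each syllable: /zjuzb/ (closed), /nawj/ (closed), /njuzg/ (closed), /njaj/ (closed), /bji/ (open).
Closed syllables: 4.

4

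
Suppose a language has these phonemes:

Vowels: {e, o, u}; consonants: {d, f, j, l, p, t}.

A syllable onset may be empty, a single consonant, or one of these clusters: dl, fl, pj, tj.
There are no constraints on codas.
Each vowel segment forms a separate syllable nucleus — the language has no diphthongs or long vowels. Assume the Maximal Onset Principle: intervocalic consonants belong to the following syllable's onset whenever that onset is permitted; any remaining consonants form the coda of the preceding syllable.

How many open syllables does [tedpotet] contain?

1

The vowels are e, o, e — 3 nuclei, so 3 syllables.
/e…o/ gap (V1→V2): /dp/ — longest licit onset from the right is /p/, leaving /d/ as coda.
/o…e/ gap (V2→V3): /t/ → onset of the next syllable (single consonants are always licit onsets).
So the parse is ted.po.tet.
Classifying each syllable: /ted/ (closed), /po/ (open), /tet/ (closed).
Open syllables: 1.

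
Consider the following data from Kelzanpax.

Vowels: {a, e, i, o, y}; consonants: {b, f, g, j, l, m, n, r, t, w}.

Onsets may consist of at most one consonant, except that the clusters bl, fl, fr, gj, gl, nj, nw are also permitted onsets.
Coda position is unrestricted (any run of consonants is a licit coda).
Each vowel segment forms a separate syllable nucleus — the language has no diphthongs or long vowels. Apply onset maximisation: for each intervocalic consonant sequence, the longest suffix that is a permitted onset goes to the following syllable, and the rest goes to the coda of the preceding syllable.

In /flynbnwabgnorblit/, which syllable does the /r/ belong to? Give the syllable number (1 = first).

3

Nuclei (vowels): y, a, o, i → 4 syllables.
V1 /y/ – V2 /a/: cluster /nbnw/ — the longest permitted-onset suffix is /nw/; onset = /nw/, preceding coda = /nb/.
V2 /a/ – V3 /o/: /bgn/ splits as /bg/ + /n/ (/n/ is the longest suffix that is a licit onset).
V3 /o/ – V4 /i/: /rbl/; trying suffixes from longest down, /bl/ is the first permitted one, so coda /r/ | onset /bl/.
So the parse is flynb.nwabg.nor.blit.
The /r/ is in the coda of syllable 3 (/nor/).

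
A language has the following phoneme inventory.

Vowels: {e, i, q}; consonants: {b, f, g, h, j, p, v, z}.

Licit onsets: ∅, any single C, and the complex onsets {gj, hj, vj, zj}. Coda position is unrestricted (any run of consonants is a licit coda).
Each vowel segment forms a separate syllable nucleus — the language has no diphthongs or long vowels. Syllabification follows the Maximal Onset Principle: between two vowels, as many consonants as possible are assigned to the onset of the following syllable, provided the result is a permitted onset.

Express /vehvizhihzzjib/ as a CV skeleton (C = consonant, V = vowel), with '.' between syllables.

Nuclei (vowels): e, i, i, i → 4 syllables.
σ1/σ2 boundary: /hv/ splits as /h/ + /v/ (/v/ is the longest suffix that is a licit onset).
σ2/σ3 boundary: /zh/ — longest licit onset from the right is /h/, leaving /z/ as coda.
σ3/σ4 boundary: cluster /hzzj/ — the longest permitted-onset suffix is /zj/; onset = /zj/, preceding coda = /hz/.
Syllabification: veh.viz.hihz.zjib.
Mapping each syllable to C/V: /veh/ → CVC, /viz/ → CVC, /hihz/ → CVCC, /zjib/ → CCVC.

CVC.CVC.CVCC.CCVC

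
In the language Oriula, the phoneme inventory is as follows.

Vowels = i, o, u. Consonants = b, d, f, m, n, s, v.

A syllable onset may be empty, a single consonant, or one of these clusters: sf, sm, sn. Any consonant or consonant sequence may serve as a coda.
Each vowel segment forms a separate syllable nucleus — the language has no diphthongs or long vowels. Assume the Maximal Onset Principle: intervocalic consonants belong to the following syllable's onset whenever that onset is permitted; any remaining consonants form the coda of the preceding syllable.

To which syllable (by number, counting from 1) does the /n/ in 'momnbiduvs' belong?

Nuclei (vowels): o, i, u → 3 syllables.
V1 /o/ – V2 /i/: /mnb/ — longest licit onset from the right is /b/, leaving /mn/ as coda.
V2 /i/ – V3 /u/: /d/ is a single consonant, so it becomes the next onset.
Syllabification: momn.bi.duvs.
The /n/ is in the coda of syllable 1 (/momn/).

1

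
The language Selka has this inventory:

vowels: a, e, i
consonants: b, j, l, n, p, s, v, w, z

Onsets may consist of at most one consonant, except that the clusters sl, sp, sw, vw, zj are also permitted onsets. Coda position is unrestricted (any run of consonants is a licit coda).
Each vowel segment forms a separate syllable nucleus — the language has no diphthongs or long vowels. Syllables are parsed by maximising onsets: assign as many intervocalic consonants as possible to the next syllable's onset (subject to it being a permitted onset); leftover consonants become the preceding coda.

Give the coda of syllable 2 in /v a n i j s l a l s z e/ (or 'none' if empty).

j

The vowels are a, i, a, e — 4 nuclei, so 4 syllables.
/a…i/ gap (V1→V2): just /n/ — single C goes to the following onset.
/i…a/ gap (V2→V3): /jsl/ — longest licit onset from the right is /sl/, leaving /j/ as coda.
/a…e/ gap (V3→V4): /lsz/ — longest licit onset from the right is /z/, leaving /ls/ as coda.
Result: va.nij.slals.ze.
Syllable 2 is /nij/: onset /n/, nucleus /i/, coda /j/.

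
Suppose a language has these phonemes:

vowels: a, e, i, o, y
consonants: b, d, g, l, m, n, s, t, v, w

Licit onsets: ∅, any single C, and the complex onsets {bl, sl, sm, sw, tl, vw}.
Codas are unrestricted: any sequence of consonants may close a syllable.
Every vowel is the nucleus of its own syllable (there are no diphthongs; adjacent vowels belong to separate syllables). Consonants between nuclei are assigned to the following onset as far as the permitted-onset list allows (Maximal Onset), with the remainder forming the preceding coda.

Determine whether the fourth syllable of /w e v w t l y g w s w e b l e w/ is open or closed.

closed

The vowels are e, y, e, e — 4 nuclei, so 4 syllables.
Between /e/ (V1) and /y/ (V2): cluster /vwtl/ — the longest permitted-onset suffix is /tl/; onset = /tl/, preceding coda = /vw/.
Between /y/ (V2) and /e/ (V3): cluster /gwsw/ — the longest permitted-onset suffix is /sw/; onset = /sw/, preceding coda = /gw/.
Between /e/ (V3) and /e/ (V4): /bl/ — entire cluster is a permitted onset → onset /bl/, coda ∅.
Syllabification: wevw.tlygw.swe.blew.
Syllable 4 is /blew/ with coda /w/, so it is closed.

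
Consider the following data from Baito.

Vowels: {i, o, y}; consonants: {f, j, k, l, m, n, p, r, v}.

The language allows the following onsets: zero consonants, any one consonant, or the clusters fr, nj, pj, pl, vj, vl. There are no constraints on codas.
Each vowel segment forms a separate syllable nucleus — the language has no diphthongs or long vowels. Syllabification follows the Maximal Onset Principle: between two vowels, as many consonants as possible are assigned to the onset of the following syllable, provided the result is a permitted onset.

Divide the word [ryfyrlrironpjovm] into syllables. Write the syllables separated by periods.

ry.fyrl.ri.ron.pjovm

Vowels present: y, y, i, o, o; each is a nucleus, giving 5 syllables.
Between /y/ (V1) and /y/ (V2): /f/ → onset of the next syllable (single consonants are always licit onsets).
Between /y/ (V2) and /i/ (V3): cluster /rlr/ — the longest permitted-onset suffix is /r/; onset = /r/, preceding coda = /rl/.
Between /i/ (V3) and /o/ (V4): /r/ is a single consonant, so it becomes the next onset.
Between /o/ (V4) and /o/ (V5): /npj/ splits as /n/ + /pj/ (/pj/ is the longest suffix that is a licit onset).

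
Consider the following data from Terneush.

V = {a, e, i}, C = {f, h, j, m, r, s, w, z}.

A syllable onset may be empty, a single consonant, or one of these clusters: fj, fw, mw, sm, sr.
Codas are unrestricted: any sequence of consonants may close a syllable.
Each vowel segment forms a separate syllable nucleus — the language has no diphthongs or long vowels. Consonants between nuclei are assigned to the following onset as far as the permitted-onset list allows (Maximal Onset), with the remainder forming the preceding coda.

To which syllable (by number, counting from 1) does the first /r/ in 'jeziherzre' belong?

Nuclei (vowels): e, i, e, e → 4 syllables.
/e…i/ gap (V1→V2): /z/ is a single consonant, so it becomes the next onset.
/i…e/ gap (V2→V3): /h/ is a single consonant, so it becomes the next onset.
/e…e/ gap (V3→V4): /rzr/; trying suffixes from longest down, /r/ is the first permitted one, so coda /rz/ | onset /r/.
Putting it together: je.zi.herz.re.
The first /r/ is in the coda of syllable 3 (/herz/).

3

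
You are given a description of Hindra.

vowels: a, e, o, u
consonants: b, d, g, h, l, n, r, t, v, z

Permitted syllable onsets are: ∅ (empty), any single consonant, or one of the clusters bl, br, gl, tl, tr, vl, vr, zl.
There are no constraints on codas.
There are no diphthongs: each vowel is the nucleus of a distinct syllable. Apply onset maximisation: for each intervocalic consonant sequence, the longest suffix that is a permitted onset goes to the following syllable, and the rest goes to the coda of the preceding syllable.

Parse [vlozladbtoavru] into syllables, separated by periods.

vlo.zladb.to.a.vru

Vowels present: o, a, o, a, u; each is a nucleus, giving 5 syllables.
V1 /o/ – V2 /a/: cluster /zl/ — /zl/ is itself a permitted onset, so the whole cluster goes right; preceding coda = ∅.
V2 /a/ – V3 /o/: /dbt/ — longest licit onset from the right is /t/, leaving /db/ as coda.
V3 /o/ – V4 /a/: nothing intervenes; syllable break is V.V.
V4 /a/ – V5 /u/: /vr/ is a licit onset in full, so it all attaches to the next syllable.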